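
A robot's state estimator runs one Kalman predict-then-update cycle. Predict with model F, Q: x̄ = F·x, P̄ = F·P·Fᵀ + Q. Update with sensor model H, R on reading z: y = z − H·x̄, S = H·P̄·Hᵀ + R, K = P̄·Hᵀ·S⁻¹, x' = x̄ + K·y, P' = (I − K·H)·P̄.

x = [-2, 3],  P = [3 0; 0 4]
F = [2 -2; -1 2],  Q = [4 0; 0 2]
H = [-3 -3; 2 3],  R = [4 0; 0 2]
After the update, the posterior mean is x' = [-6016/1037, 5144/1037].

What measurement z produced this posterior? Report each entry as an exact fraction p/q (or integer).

x̄ = F·x = [-10, 8]
P̄ = F·P·Fᵀ + Q = [32 -22; -22 21]
S = H·P̄·Hᵀ + R = [85 -51; -51 55]
K = P̄·Hᵀ·S⁻¹ = [-876/1037 -50/61; 567/1037 52/61]
x' − x̄ = [4354/1037, -3152/1037] = K·y
y = (KᵀK)⁻¹·Kᵀ·(x' − x̄) = [-4, -1]
z = y + H·x̄ = [-4, -1] + [6, 4] = [2, 3]

z = [2, 3]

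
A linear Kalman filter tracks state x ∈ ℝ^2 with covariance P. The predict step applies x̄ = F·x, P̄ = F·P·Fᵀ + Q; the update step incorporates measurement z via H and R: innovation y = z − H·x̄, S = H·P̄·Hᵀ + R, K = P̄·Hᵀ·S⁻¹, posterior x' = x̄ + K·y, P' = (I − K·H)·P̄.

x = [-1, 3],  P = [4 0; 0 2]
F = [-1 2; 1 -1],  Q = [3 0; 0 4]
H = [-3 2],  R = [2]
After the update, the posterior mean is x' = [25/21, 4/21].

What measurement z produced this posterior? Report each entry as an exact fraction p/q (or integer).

z = [-3]

x̄ = F·x = [7, -4]
P̄ = F·P·Fᵀ + Q = [15 -8; -8 10]
S = H·P̄·Hᵀ + R = [273]
K = P̄·Hᵀ·S⁻¹ = [-61/273; 44/273]
x' − x̄ = [-122/21, 88/21] = K·y
y = (KᵀK)⁻¹·Kᵀ·(x' − x̄) = [26]
z = y + H·x̄ = [26] + [-29] = [-3]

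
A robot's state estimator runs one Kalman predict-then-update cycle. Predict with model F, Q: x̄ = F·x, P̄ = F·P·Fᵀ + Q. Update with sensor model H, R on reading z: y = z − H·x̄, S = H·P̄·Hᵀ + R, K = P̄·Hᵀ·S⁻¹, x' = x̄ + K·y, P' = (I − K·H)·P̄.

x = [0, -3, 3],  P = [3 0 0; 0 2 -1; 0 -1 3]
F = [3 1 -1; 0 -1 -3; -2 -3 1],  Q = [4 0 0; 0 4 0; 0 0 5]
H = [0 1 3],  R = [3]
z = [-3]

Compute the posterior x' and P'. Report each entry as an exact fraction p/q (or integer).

x̄ = F·x = [-6, -6, 12]
P̄ = F·P·Fᵀ + Q = [38 9 -31; 9 27 -11; -31 -11 44]
y = z − H·x̄ = [-33]
S = H·P̄·Hᵀ + R = [360]
K = P̄·Hᵀ·S⁻¹ = [-7/30; -1/60; 121/360]
x' = x̄ + K·y = [17/10, -109/20, 109/120]
P' = (I − K·H)·P̄ = [92/5 38/5 -83/30; 38/5 269/10 -539/60; -83/30 -539/60 1199/360]

x' = [17/10, -109/20, 109/120]
P' = [92/5 38/5 -83/30; 38/5 269/10 -539/60; -83/30 -539/60 1199/360]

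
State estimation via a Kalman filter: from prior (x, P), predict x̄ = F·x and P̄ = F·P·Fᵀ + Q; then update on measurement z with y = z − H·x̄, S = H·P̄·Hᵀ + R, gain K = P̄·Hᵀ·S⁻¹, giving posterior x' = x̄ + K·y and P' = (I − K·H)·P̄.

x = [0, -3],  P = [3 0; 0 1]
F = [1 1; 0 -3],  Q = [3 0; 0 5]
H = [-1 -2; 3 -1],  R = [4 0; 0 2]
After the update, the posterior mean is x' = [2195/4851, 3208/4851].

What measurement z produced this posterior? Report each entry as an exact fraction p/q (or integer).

x̄ = F·x = [-3, 9]
P̄ = F·P·Fᵀ + Q = [7 -3; -3 14]
S = H·P̄·Hᵀ + R = [55 22; 22 97]
K = P̄·Hᵀ·S⁻¹ = [-625/4851 122/441; -1919/4851 -65/441]
x' − x̄ = [16748/4851, -40451/4851] = K·y
y = (KᵀK)⁻¹·Kᵀ·(x' − x̄) = [14, 19]
z = y + H·x̄ = [14, 19] + [-15, -18] = [-1, 1]

z = [-1, 1]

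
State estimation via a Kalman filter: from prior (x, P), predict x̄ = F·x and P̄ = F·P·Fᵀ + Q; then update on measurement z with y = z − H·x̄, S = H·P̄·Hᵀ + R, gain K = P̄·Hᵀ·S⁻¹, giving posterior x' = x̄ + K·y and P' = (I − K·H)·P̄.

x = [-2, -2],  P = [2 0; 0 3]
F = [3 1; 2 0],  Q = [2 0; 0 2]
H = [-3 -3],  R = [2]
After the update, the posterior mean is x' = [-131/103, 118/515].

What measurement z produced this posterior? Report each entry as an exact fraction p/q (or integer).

z = [3]

x̄ = F·x = [-8, -4]
P̄ = F·P·Fᵀ + Q = [23 12; 12 10]
S = H·P̄·Hᵀ + R = [515]
K = P̄·Hᵀ·S⁻¹ = [-21/103; -66/515]
x' − x̄ = [693/103, 2178/515] = K·y
y = (KᵀK)⁻¹·Kᵀ·(x' − x̄) = [-33]
z = y + H·x̄ = [-33] + [36] = [3]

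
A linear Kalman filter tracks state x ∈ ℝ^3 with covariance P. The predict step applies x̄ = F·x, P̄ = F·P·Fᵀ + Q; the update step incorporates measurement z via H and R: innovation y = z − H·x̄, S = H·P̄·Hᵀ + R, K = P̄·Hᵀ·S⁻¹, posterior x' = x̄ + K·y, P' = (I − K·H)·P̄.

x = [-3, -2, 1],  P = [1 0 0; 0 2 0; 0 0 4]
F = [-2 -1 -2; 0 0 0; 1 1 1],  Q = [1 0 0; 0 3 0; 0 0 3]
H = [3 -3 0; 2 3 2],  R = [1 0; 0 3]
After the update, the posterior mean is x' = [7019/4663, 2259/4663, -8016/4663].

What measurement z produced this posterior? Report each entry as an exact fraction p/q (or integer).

x̄ = F·x = [6, 0, -4]
P̄ = F·P·Fᵀ + Q = [23 0 -12; 0 3 0; -12 0 10]
S = H·P̄·Hᵀ + R = [235 39; 39 66]
K = P̄·Hᵀ·S⁻¹ = [1232/4663 2479/13989; -315/4663 822/4663; -740/4663 464/13989]
x' − x̄ = [-20959/4663, 2259/4663, 10636/4663] = K·y
y = (KᵀK)⁻¹·Kᵀ·(x' − x̄) = [-15, -3]
z = y + H·x̄ = [-15, -3] + [18, 4] = [3, 1]

z = [3, 1]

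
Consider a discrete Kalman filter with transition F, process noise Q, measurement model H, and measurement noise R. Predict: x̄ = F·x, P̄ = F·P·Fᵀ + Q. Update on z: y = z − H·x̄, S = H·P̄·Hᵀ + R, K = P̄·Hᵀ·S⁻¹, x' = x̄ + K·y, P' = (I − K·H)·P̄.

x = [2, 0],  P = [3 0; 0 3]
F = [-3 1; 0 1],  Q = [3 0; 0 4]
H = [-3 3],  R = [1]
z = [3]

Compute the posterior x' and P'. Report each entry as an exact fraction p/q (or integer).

x' = [-492/307, -180/307]
P' = [2031/307 2001/307; 2001/307 2005/307]

x̄ = F·x = [-6, 0]
P̄ = F·P·Fᵀ + Q = [33 3; 3 7]
y = z − H·x̄ = [-15]
S = H·P̄·Hᵀ + R = [307]
K = P̄·Hᵀ·S⁻¹ = [-90/307; 12/307]
x' = x̄ + K·y = [-492/307, -180/307]
P' = (I − K·H)·P̄ = [2031/307 2001/307; 2001/307 2005/307]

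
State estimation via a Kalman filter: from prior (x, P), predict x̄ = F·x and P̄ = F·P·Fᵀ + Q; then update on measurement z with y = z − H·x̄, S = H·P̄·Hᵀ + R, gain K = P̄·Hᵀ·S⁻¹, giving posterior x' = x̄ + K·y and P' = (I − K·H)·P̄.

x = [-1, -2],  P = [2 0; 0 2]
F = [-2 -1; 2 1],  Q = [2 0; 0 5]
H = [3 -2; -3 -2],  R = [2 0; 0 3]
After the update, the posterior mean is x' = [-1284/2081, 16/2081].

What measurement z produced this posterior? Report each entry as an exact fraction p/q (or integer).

x̄ = F·x = [4, -4]
P̄ = F·P·Fᵀ + Q = [12 -10; -10 15]
S = H·P̄·Hᵀ + R = [290 -48; -48 51]
K = P̄·Hᵀ·S⁻¹ = [348/2081 -976/6243; -510/2081 -480/2081]
x' − x̄ = [-9608/2081, 8340/2081] = K·y
y = (KᵀK)⁻¹·Kᵀ·(x' − x̄) = [-22, 6]
z = y + H·x̄ = [-22, 6] + [20, -4] = [-2, 2]

z = [-2, 2]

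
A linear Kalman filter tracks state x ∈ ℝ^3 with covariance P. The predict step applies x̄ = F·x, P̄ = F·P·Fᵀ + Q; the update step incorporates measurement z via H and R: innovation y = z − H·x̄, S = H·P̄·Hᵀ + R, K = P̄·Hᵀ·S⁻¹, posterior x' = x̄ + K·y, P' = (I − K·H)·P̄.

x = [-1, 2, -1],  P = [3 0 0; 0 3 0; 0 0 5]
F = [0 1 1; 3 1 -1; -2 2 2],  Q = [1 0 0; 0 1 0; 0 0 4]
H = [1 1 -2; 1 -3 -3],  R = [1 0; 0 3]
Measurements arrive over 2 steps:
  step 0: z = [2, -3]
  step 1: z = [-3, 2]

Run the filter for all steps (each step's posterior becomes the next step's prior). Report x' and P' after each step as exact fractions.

step 0: x' = [-37458/72095, 100644/72095, -39394/72095], P' = [265443/72095 -26484/72095 122304/72095; -26484/72095 21132/72095 -14942/72095; 122304/72095 -14942/72095 66912/72095]
step 1: x' = [458829395/833107129, -1199857948/833107129, 897189474/833107129], P' = [1074190341/833107129 -87309054/833107129 473710656/833107129; -87309054/833107129 218385822/833107129 -70768290/833107129; 473710656/833107129 -70768290/833107129 329914632/833107129]

step 0: x̄ = F·x = [1, 0, 4]
step 0: P̄ = F·P·Fᵀ + Q = [9 -2 16; -2 36 -22; 16 -22 48]
step 0: y = z − H·x̄ = [9, 8]
step 0: S = H·P̄·Hᵀ + R = [258 47; 47 288]
step 0: K = P̄·Hᵀ·S⁻¹ = [-5649/72095 -7339/72095; 24532/72095 -15018/72095; -26462/72095 -11202/72095]
step 0: x' = x̄ + K·y = [-37458/72095, 100644/72095, -39394/72095]
step 0: P' = (I − K·H)·P̄ = [265443/72095 -26484/72095 122304/72095; -26484/72095 21132/72095 -14942/72095; 122304/72095 -14942/72095 66912/72095]
step 1: x̄ = F·x = [12250/14419, 27664/72095, 197416/72095]
step 1: P̄ = F·P·Fᵀ + Q = [26051/14419 48336/14419 -15064/14419; 48336/14419 1686282/72095 -811722/72095; -15064/14419 -811722/72095 816232/72095]
step 1: y = z − H·x̄ = [89633/72095, 151636/14419]
step 1: S = H·P̄·Hᵀ + R = [9185088/72095 -514625/14419; -514625/14419 1452002/14419]
step 1: K = P̄·Hᵀ·S⁻¹ = [39459975/833107129 -28338155/833107129; 272613348/833107129 -176720550/833107129; -256886898/833107129 -101242790/833107129]
step 1: x' = x̄ + K·y = [458829395/833107129, -1199857948/833107129, 897189474/833107129]
step 1: P' = (I − K·H)·P̄ = [1074190341/833107129 -87309054/833107129 473710656/833107129; -87309054/833107129 218385822/833107129 -70768290/833107129; 473710656/833107129 -70768290/833107129 329914632/833107129]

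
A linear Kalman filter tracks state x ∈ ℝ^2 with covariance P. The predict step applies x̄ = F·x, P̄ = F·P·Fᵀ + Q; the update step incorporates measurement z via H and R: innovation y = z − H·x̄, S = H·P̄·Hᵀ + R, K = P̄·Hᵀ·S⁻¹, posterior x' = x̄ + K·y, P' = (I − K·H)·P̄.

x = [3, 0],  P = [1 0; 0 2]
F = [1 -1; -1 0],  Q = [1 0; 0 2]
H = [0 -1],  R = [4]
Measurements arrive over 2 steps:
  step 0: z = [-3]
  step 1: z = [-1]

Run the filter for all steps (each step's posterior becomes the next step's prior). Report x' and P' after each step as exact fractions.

step 0: x' = [15/7, -3/7], P' = [27/7 -4/7; -4/7 12/7]
step 1: x' = [80/69, -19/69], P' = [395/69 -124/69; -124/69 164/69]

step 0: x̄ = F·x = [3, -3]
step 0: P̄ = F·P·Fᵀ + Q = [4 -1; -1 3]
step 0: y = z − H·x̄ = [-6]
step 0: S = H·P̄·Hᵀ + R = [7]
step 0: K = P̄·Hᵀ·S⁻¹ = [1/7; -3/7]
step 0: x' = x̄ + K·y = [15/7, -3/7]
step 0: P' = (I − K·H)·P̄ = [27/7 -4/7; -4/7 12/7]
step 1: x̄ = F·x = [18/7, -15/7]
step 1: P̄ = F·P·Fᵀ + Q = [54/7 -31/7; -31/7 41/7]
step 1: y = z − H·x̄ = [-22/7]
step 1: S = H·P̄·Hᵀ + R = [69/7]
step 1: K = P̄·Hᵀ·S⁻¹ = [31/69; -41/69]
step 1: x' = x̄ + K·y = [80/69, -19/69]
step 1: P' = (I − K·H)·P̄ = [395/69 -124/69; -124/69 164/69]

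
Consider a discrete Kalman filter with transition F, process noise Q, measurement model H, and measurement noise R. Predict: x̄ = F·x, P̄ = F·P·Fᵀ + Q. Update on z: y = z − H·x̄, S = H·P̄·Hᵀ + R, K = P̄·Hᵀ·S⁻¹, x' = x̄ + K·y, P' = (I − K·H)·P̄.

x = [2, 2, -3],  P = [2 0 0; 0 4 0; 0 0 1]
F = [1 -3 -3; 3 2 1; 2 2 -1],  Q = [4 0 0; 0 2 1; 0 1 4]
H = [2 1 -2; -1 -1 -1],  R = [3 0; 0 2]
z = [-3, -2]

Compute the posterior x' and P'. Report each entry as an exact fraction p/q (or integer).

x' = [3249/1480, -17097/7400, 2349/925]
P' = [4789/1184 -28277/5920 397/370; -28277/5920 199701/29600 -2071/1850; 397/370 -2071/1850 753/925]

x̄ = F·x = [5, 7, 11]
P̄ = F·P·Fᵀ + Q = [51 -21 -17; -21 37 28; -17 28 29]
y = z − H·x̄ = [2, 21]
S = H·P̄·Hᵀ + R = [300 10; 10 99]
K = P̄·Hᵀ·S⁻¹ = [2303/5920 -101/592; -5599/29600 -1259/2960; -371/1850 -71/185]
x' = x̄ + K·y = [3249/1480, -17097/7400, 2349/925]
P' = (I − K·H)·P̄ = [4789/1184 -28277/5920 397/370; -28277/5920 199701/29600 -2071/1850; 397/370 -2071/1850 753/925]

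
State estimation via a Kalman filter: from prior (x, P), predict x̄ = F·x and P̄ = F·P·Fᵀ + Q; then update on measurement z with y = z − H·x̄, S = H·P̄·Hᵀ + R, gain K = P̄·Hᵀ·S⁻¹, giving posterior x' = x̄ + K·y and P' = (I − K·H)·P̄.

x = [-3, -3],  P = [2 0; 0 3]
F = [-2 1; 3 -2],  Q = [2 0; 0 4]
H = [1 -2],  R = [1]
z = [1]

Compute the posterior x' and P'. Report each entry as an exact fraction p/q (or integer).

x̄ = F·x = [3, -3]
P̄ = F·P·Fᵀ + Q = [13 -18; -18 34]
y = z − H·x̄ = [-8]
S = H·P̄·Hᵀ + R = [222]
K = P̄·Hᵀ·S⁻¹ = [49/222; -43/111]
x' = x̄ + K·y = [137/111, 11/111]
P' = (I − K·H)·P̄ = [485/222 109/111; 109/111 76/111]

x' = [137/111, 11/111]
P' = [485/222 109/111; 109/111 76/111]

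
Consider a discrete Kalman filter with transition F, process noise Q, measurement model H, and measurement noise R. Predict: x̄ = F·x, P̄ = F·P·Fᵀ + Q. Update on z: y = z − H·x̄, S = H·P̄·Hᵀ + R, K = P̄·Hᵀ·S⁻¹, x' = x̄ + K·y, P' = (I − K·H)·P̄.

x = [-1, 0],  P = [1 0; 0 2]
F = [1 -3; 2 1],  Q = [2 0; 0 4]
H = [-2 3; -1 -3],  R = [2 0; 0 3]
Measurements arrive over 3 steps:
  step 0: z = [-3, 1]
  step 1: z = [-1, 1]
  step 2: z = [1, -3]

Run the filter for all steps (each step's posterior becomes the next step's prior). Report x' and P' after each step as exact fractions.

step 0: x̄ = F·x = [-1, -2]
step 0: P̄ = F·P·Fᵀ + Q = [21 -4; -4 10]
step 0: y = z − H·x̄ = [1, -6]
step 0: S = H·P̄·Hᵀ + R = [224 -60; -60 90]
step 0: K = P̄·Hᵀ·S⁻¹ = [-15/46 -73/230; 31/276 -443/2070]
step 0: x' = x̄ + K·y = [133/230, -833/1380]
step 0: P' = (I − K·H)·P̄ = [123/230 16/115; 16/115 347/2070]
step 1: x̄ = F·x = [1099/460, 763/1380]
step 1: P̄ = F·P·Fᵀ + Q = [369/115 -89/690; -89/690 14207/2070]
step 1: y = z − H·x̄ = [195/92, 1161/230]
step 1: S = H·P̄·Hᵀ + R = [3595/46 -1282/23; -1282/23 15457/230]
step 1: K = P̄·Hᵀ·S⁻¹ = [-282699/986845 -55181/197369; 119873/986845 -40206/197369]
step 1: x' = x̄ + K·y = [365782/986845, -645182/2960535]
step 1: P' = (I − K·H)·P̄ = [464371/986845 363344/2960535; 363344/2960535 1445926/8881605]
step 2: x̄ = F·x = [1010964/986845, 309902/592107]
step 2: P̄ = F·P·Fᵀ + Q = [3157299/986845 -95284/592107; -95284/592107 11609966/1776321]
step 2: y = z − H·x̄ = [1459263/986845, -400061/986845]
step 2: S = H·P̄·Hᵀ + R = [74558396/986845 -52211652/986845; -52211652/986845 63214824/986845]
step 2: K = P̄·Hᵀ·S⁻¹ = [-48071221/167802380 -140460839/503407140; 30562067/251703570 -76756876/377555355]
step 2: x' = x̄ + K·y = [179700833/251703570, 593027623/755110710]
step 2: P' = (I − K·H)·P̄ = [236603281/503407140 46194809/377555355; 46194809/377555355 184075819/1132666065]

step 0: x' = [133/230, -833/1380], P' = [123/230 16/115; 16/115 347/2070]
step 1: x' = [365782/986845, -645182/2960535], P' = [464371/986845 363344/2960535; 363344/2960535 1445926/8881605]
step 2: x' = [179700833/251703570, 593027623/755110710], P' = [236603281/503407140 46194809/377555355; 46194809/377555355 184075819/1132666065]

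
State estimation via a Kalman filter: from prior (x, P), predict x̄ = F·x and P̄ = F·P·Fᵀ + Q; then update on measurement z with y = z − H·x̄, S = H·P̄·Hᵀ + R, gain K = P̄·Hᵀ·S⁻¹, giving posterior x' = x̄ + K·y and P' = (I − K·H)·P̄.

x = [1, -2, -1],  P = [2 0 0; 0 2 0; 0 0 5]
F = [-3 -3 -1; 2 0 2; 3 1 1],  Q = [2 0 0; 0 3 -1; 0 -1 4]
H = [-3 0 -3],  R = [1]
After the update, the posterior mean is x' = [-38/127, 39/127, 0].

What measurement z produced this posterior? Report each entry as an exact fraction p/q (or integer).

z = [1]

x̄ = F·x = [4, 0, 0]
P̄ = F·P·Fᵀ + Q = [43 -22 -29; -22 31 21; -29 21 29]
S = H·P̄·Hᵀ + R = [127]
K = P̄·Hᵀ·S⁻¹ = [-42/127; 3/127; 0]
x' − x̄ = [-546/127, 39/127, 0] = K·y
y = (KᵀK)⁻¹·Kᵀ·(x' − x̄) = [13]
z = y + H·x̄ = [13] + [-12] = [1]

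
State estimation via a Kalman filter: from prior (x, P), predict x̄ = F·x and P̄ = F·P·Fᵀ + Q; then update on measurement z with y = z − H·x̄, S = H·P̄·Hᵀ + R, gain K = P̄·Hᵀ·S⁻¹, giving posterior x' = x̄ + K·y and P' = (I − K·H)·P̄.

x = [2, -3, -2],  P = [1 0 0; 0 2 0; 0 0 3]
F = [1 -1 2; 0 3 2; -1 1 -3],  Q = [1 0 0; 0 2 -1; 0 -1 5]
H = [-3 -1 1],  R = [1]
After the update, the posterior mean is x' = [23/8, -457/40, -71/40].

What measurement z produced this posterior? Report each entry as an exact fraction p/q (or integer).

z = [1]

x̄ = F·x = [1, -13, 1]
P̄ = F·P·Fᵀ + Q = [16 6 -21; 6 32 -13; -21 -13 35]
S = H·P̄·Hᵀ + R = [400]
K = P̄·Hᵀ·S⁻¹ = [-3/16; -63/400; 111/400]
x' − x̄ = [15/8, 63/40, -111/40] = K·y
y = (KᵀK)⁻¹·Kᵀ·(x' − x̄) = [-10]
z = y + H·x̄ = [-10] + [11] = [1]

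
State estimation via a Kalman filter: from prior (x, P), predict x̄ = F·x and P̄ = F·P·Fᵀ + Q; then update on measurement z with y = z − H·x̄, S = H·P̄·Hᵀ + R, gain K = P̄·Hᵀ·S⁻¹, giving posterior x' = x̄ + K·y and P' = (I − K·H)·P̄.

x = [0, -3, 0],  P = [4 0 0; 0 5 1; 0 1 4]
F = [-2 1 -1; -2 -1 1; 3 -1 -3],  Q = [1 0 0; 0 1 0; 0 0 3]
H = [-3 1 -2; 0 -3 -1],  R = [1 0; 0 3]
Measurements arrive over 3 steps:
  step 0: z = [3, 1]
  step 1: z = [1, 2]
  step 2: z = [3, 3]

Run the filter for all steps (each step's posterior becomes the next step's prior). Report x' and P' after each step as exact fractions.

step 0: x' = [-25427/6806, -4673/3403, 23251/6806], P' = [1189661/54448 256343/27224 -1526427/54448; 256343/27224 58769/13612 -327321/27224; -1526427/54448 -327321/27224 1971741/54448]
step 1: x' = [12642485593/7453363963, 3623321201/7453363963, -20654237429/7453363963], P' = [11480563684/7453363963 5195201784/7453363963 -14640035265/7453363963; 5195201784/7453363963 4125689270/7453363963 -6305285637/7453363963; -14640035265/7453363963 -6305285637/7453363963 20401375881/7453363963]
step 2: x' = [-8645808610019/38098016562468, -27149557091597/76196033124936, -8042954030589/6349669427078], P' = [27850122982657/19049008281234 25042051233397/38098016562468 -5908207011969/3174834713539; 25042051233397/38098016562468 40564764400663/76196033124936 -5042230637763/6349669427078; -5908207011969/3174834713539 -5042230637763/6349669427078 8256897745626/3174834713539]

step 0: x̄ = F·x = [-3, 3, 3]
step 0: P̄ = F·P·Fᵀ + Q = [24 9 -19; 9 24 -29; -19 -29 86]
step 0: y = z − H·x̄ = [-3, 13]
step 0: S = H·P̄·Hᵀ + R = [419 -21; -21 131]
step 0: K = P̄·Hᵀ·S⁻¹ = [-3443/54448 -3877/54448; 3151/27224 -8431/27224; -18843/54448 -2605/54448]
step 0: x' = x̄ + K·y = [-25427/6806, -4673/3403, 23251/6806]
step 0: P' = (I − K·H)·P̄ = [1189661/54448 256343/27224 -1526427/54448; 256343/27224 58769/13612 -327321/27224; -1526427/54448 -327321/27224 1971741/54448]
step 1: x̄ = F·x = [18257/6806, 83451/6806, -68344/3403]
step 1: P̄ = F·P·Fᵀ + Q = [172741/54448 1242543/54448 -1082193/27224; 1242543/54448 16485645/54448 -14188963/27224; -1082193/27224 -14188963/27224 12330689/13612]
step 1: y = z − H·x̄ = [-147625/3403, 127277/6806]
step 1: S = H·P̄·Hᵀ + R = [18466850/3403 -22002831/13612; -22002831/13612 27589349/54448]
step 1: K = P̄·Hᵀ·S⁻¹ = [33581262/7453363963 -315190029/7453363963; 1150655192/7453363963 -2023927391/7453363963; -3187931604/7453363963 -495172990/7453363963]
step 1: x' = x̄ + K·y = [12642485593/7453363963, 3623321201/7453363963, -20654237429/7453363963]
step 1: P' = (I − K·H)·P̄ = [11480563684/7453363963 5195201784/7453363963 -14640035265/7453363963; 5195201784/7453363963 4125689270/7453363963 -6305285637/7453363963; -14640035265/7453363963 -6305285637/7453363963 20401375881/7453363963]
step 2: x̄ = F·x = [-1007412556/7453363963, -49562529816/7453363963, 96266847865/7453363963]
step 2: P̄ = F·P·Fᵀ + Q = [11172306928/7453363963 8784618311/7453363963 -17138469332/7453363963; 8784618311/7453363963 169854203320/7453363963 -275527910920/7453363963; -17138469332/7453363963 -275527910920/7453363963 507940947488/7453363963]
step 2: y = z − H·x̄ = [261434079767/7453363963, -30060649694/7453363963]
step 2: S = H·P̄·Hᵀ + R = [3153364421417/7453363963 -843674112781/7453363963; -843674112781/7453363963 405821403737/7453363963]
step 2: K = P̄·Hᵀ·S⁻¹ = [-261718375289/38098016562468 -1409223185521/38098016562468; 11325992306593/76196033124936 -20395841849611/76196033124936; -2620579548453/6349669427078 -462367859321/6349669427078]
step 2: x' = x̄ + K·y = [-8645808610019/38098016562468, -27149557091597/76196033124936, -8042954030589/6349669427078]
step 2: P' = (I − K·H)·P̄ = [27850122982657/19049008281234 25042051233397/38098016562468 -5908207011969/3174834713539; 25042051233397/38098016562468 40564764400663/76196033124936 -5042230637763/6349669427078; -5908207011969/3174834713539 -5042230637763/6349669427078 8256897745626/3174834713539]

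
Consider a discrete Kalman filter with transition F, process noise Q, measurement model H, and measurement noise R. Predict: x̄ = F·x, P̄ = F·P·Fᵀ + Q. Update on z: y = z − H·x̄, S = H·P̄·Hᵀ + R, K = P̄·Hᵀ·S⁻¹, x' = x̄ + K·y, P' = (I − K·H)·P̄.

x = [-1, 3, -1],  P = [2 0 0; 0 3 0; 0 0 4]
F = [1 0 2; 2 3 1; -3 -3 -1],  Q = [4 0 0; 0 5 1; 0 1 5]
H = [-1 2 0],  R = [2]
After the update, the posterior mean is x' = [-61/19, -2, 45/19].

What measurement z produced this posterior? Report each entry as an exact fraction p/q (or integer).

x̄ = F·x = [-3, 6, -5]
P̄ = F·P·Fᵀ + Q = [22 12 -14; 12 44 -42; -14 -42 54]
S = H·P̄·Hᵀ + R = [152]
K = P̄·Hᵀ·S⁻¹ = [1/76; 1/2; -35/76]
x' − x̄ = [-4/19, -8, 140/19] = K·y
y = (KᵀK)⁻¹·Kᵀ·(x' − x̄) = [-16]
z = y + H·x̄ = [-16] + [15] = [-1]

z = [-1]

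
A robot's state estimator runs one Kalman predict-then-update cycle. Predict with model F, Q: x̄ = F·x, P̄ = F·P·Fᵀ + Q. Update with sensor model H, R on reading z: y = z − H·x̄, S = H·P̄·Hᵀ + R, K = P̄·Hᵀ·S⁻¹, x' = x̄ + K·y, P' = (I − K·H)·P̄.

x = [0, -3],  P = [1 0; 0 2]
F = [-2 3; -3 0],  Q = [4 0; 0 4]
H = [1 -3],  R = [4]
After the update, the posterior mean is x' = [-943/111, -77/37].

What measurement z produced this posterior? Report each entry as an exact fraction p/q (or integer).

z = [-2]

x̄ = F·x = [-9, 0]
P̄ = F·P·Fᵀ + Q = [26 6; 6 13]
S = H·P̄·Hᵀ + R = [111]
K = P̄·Hᵀ·S⁻¹ = [8/111; -11/37]
x' − x̄ = [56/111, -77/37] = K·y
y = (KᵀK)⁻¹·Kᵀ·(x' − x̄) = [7]
z = y + H·x̄ = [7] + [-9] = [-2]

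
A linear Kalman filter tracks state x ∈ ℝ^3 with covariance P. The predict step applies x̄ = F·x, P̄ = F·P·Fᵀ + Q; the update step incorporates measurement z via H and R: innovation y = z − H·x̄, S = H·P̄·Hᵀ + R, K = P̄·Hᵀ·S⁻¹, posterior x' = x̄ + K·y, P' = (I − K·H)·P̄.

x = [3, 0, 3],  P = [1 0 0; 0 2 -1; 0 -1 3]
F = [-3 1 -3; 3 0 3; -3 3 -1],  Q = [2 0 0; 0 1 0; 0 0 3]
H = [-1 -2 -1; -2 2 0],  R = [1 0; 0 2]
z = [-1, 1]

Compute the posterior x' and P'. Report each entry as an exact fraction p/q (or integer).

x' = [1108/6101, 4818/6101, -8097/12202]
P' = [3410/6101 1789/6101 -6155/6101; 1789/6101 3209/6101 -7371/6101; -6155/6101 -7371/6101 48663/12202]

x̄ = F·x = [-18, 18, -12]
P̄ = F·P·Fᵀ + Q = [46 -39 34; -39 37 -27; 34 -27 39]
y = z − H·x̄ = [5, -71]
S = H·P̄·Hᵀ + R = [38 -12; -12 646]
K = P̄·Hᵀ·S⁻¹ = [-833/6101 -1621/6101; -836/6101 1420/6101; -6869/12202 -1216/6101]
x' = x̄ + K·y = [1108/6101, 4818/6101, -8097/12202]
P' = (I − K·H)·P̄ = [3410/6101 1789/6101 -6155/6101; 1789/6101 3209/6101 -7371/6101; -6155/6101 -7371/6101 48663/12202]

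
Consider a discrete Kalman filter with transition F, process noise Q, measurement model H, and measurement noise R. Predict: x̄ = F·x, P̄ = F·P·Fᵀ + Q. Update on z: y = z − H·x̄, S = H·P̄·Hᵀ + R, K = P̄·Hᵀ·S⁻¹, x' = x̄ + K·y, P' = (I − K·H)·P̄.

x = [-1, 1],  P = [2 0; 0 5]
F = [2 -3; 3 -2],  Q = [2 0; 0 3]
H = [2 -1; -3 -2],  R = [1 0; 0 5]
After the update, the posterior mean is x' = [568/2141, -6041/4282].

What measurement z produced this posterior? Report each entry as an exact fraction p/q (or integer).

z = [2, 2]

x̄ = F·x = [-5, -5]
P̄ = F·P·Fᵀ + Q = [55 42; 42 41]
S = H·P̄·Hᵀ + R = [94 -290; -290 1168]
K = P̄·Hᵀ·S⁻¹ = [3607/12846 -1843/12846; -2524/6423 -3541/12846]
x' − x̄ = [11273/2141, 15369/4282] = K·y
y = (KᵀK)⁻¹·Kᵀ·(x' − x̄) = [7, -23]
z = y + H·x̄ = [7, -23] + [-5, 25] = [2, 2]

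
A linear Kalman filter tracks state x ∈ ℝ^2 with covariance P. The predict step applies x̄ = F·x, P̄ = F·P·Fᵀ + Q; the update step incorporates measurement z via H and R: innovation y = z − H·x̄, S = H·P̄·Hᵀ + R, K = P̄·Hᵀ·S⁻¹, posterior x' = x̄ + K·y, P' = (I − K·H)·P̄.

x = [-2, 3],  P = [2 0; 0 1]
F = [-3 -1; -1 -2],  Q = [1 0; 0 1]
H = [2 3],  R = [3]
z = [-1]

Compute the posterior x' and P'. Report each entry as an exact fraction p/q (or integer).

x̄ = F·x = [3, -4]
P̄ = F·P·Fᵀ + Q = [20 8; 8 7]
y = z − H·x̄ = [5]
S = H·P̄·Hᵀ + R = [242]
K = P̄·Hᵀ·S⁻¹ = [32/121; 37/242]
x' = x̄ + K·y = [523/121, -783/242]
P' = (I − K·H)·P̄ = [372/121 -216/121; -216/121 325/242]

x' = [523/121, -783/242]
P' = [372/121 -216/121; -216/121 325/242]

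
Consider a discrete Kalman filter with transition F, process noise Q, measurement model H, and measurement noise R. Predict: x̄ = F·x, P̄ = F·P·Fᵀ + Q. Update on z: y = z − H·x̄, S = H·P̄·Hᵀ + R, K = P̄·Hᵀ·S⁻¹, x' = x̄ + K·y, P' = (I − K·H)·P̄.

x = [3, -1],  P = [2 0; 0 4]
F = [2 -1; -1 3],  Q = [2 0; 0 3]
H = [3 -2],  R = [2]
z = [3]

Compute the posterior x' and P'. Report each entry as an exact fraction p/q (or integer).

x' = [292/121, 249/121]
P' = [325/121 469/121; 469/121 736/121]

x̄ = F·x = [7, -6]
P̄ = F·P·Fᵀ + Q = [14 -16; -16 41]
y = z − H·x̄ = [-30]
S = H·P̄·Hᵀ + R = [484]
K = P̄·Hᵀ·S⁻¹ = [37/242; -65/242]
x' = x̄ + K·y = [292/121, 249/121]
P' = (I − K·H)·P̄ = [325/121 469/121; 469/121 736/121]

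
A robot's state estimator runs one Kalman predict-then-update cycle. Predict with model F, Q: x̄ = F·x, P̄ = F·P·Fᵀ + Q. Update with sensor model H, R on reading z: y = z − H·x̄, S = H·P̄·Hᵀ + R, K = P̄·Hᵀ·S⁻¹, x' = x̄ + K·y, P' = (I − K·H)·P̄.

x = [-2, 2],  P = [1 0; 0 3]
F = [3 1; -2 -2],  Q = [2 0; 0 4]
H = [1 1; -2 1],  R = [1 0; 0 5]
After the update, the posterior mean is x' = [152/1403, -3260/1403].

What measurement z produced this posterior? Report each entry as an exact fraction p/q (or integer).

x̄ = F·x = [-4, 0]
P̄ = F·P·Fᵀ + Q = [14 -12; -12 20]
S = H·P̄·Hᵀ + R = [11 4; 4 129]
K = P̄·Hᵀ·S⁻¹ = [418/1403 -448/1403; 856/1403 452/1403]
x' − x̄ = [5764/1403, -3260/1403] = K·y
y = (KᵀK)⁻¹·Kᵀ·(x' − x̄) = [2, -11]
z = y + H·x̄ = [2, -11] + [-4, 8] = [-2, -3]

z = [-2, -3]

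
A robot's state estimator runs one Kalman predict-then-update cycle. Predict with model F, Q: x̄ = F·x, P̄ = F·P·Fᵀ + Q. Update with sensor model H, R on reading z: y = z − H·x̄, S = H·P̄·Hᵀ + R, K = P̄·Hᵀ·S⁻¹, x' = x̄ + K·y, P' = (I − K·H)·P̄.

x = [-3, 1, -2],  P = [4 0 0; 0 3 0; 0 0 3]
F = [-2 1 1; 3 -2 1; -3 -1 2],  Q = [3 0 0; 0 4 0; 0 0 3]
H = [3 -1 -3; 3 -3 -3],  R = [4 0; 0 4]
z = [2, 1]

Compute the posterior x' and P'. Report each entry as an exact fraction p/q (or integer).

x' = [-9487/6685, 27/1910, -25759/13370]
P' = [159263/13370 -1047/955 169353/13370; -1047/955 1772/955 -2217/955; 169353/13370 -2217/955 193203/13370]

x̄ = F·x = [5, -13, 4]
P̄ = F·P·Fᵀ + Q = [25 -27 27; -27 55 -24; 27 -24 54]
y = z − H·x̄ = [-14, -41]
S = H·P̄·Hᵀ + R = [302 426; 426 778]
K = P̄·Hᵀ·S⁻¹ = [-3903/13370 1713/6685; 869/1910 -903/1910; -5064/6685 5391/13370]
x' = x̄ + K·y = [-9487/6685, 27/1910, -25759/13370]
P' = (I − K·H)·P̄ = [159263/13370 -1047/955 169353/13370; -1047/955 1772/955 -2217/955; 169353/13370 -2217/955 193203/13370]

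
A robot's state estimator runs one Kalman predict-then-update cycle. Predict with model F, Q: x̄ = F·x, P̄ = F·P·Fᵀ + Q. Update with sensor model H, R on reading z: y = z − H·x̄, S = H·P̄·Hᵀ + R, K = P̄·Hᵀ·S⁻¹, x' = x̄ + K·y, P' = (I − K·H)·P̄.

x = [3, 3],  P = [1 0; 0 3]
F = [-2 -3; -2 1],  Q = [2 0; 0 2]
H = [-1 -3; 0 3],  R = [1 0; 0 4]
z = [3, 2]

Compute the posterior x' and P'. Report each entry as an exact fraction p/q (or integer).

x̄ = F·x = [-15, -3]
P̄ = F·P·Fᵀ + Q = [33 -5; -5 9]
y = z − H·x̄ = [-21, 11]
S = H·P̄·Hᵀ + R = [85 -66; -66 85]
K = P̄·Hᵀ·S⁻¹ = [-2520/2869 -2463/2869; -88/2869 843/2869]
x' = x̄ + K·y = [-17208/2869, 2514/2869]
P' = (I − K·H)·P̄ = [12372/2869 -3284/2869; -3284/2869 1124/2869]

x' = [-17208/2869, 2514/2869]
P' = [12372/2869 -3284/2869; -3284/2869 1124/2869]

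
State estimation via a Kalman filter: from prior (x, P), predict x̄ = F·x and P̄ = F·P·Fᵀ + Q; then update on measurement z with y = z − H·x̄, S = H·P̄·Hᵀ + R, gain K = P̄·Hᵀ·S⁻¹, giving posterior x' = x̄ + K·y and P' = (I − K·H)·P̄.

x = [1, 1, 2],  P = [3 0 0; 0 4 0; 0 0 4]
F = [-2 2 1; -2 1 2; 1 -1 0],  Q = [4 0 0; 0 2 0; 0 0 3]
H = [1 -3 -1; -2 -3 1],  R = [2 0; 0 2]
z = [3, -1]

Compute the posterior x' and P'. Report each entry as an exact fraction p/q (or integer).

x̄ = F·x = [2, 3, 0]
P̄ = F·P·Fᵀ + Q = [36 28 -14; 28 34 -10; -14 -10 10]
y = z − H·x̄ = [10, 12]
S = H·P̄·Hᵀ + R = [154 266; 266 914]
K = P̄·Hᵀ·S⁻¹ = [884/4375 -153/625; -863/4375 -79/625; -3151/17500 317/2500]
x' = x̄ + K·y = [4738/4375, -2141/4375, -2441/8750]
P' = (I − K·H)·P̄ = [5486/4375 -852/4375 6274/4375; -852/4375 614/4375 -968/4375; 6274/4375 -968/4375 21507/8750]

x' = [4738/4375, -2141/4375, -2441/8750]
P' = [5486/4375 -852/4375 6274/4375; -852/4375 614/4375 -968/4375; 6274/4375 -968/4375 21507/8750]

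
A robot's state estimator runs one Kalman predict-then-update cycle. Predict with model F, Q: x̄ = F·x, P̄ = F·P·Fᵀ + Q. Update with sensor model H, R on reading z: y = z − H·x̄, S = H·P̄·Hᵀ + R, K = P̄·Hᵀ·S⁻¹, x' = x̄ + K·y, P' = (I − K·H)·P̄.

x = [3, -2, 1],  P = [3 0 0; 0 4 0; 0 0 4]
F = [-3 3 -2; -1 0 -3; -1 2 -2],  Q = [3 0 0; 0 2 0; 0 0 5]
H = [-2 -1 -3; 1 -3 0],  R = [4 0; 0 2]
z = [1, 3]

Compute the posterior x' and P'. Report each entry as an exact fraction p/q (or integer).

x' = [-107819/72685, -106258/72685, 15693/14537]
P' = [346311/72685 109007/72685 -48963/14537; 109007/72685 50201/72685 -81901/72685; -48963/14537 -81901/72685 205293/72685]

x̄ = F·x = [-17, -6, -9]
P̄ = F·P·Fᵀ + Q = [82 33 49; 33 41 27; 49 27 40]
y = z − H·x̄ = [-66, 2]
S = H·P̄·Hᵀ + R = [1615 220; 220 255]
K = P̄·Hᵀ·S⁻¹ = [-16796/72685 1929/14537; -5628/72685 -20798/72685; -11087/72685 444/72685]
x' = x̄ + K·y = [-107819/72685, -106258/72685, 15693/14537]
P' = (I − K·H)·P̄ = [346311/72685 109007/72685 -48963/14537; 109007/72685 50201/72685 -81901/72685; -48963/14537 -81901/72685 205293/72685]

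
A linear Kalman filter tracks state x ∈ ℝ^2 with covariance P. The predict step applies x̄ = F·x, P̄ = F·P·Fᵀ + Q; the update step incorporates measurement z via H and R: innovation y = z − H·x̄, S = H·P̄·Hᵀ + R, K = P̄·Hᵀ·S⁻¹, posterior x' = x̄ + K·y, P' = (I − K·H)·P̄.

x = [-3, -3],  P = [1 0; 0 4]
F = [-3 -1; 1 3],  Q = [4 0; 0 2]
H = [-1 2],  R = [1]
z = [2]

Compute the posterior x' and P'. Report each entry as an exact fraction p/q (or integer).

x̄ = F·x = [12, -12]
P̄ = F·P·Fᵀ + Q = [17 -15; -15 39]
y = z − H·x̄ = [38]
S = H·P̄·Hᵀ + R = [234]
K = P̄·Hᵀ·S⁻¹ = [-47/234; 31/78]
x' = x̄ + K·y = [511/117, 121/39]
P' = (I − K·H)·P̄ = [1769/234 287/78; 287/78 53/26]

x' = [511/117, 121/39]
P' = [1769/234 287/78; 287/78 53/26]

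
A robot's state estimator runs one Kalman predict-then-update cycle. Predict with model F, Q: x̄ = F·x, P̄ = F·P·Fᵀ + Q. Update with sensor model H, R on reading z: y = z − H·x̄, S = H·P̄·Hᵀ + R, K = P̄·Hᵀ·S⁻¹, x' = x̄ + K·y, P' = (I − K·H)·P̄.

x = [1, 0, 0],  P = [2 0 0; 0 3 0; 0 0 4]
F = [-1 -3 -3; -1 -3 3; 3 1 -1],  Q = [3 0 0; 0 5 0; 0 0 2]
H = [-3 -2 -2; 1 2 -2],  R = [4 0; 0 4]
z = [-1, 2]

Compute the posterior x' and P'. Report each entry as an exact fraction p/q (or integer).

x' = [-35109/20666, 100755/41332, 26151/41332]
P' = [158294/10333 -155778/10333 -75318/10333; -155778/10333 633631/41332 296241/41332; -75318/10333 296241/41332 163395/41332]

x̄ = F·x = [-1, -1, 3]
P̄ = F·P·Fᵀ + Q = [68 -7 -3; -7 70 -27; -3 -27 27]
y = z − H·x̄ = [0, 11]
S = H·P̄·Hᵀ + R = [668 -332; -332 660]
K = P̄·Hᵀ·S⁻¹ = [-6345/20666 -1313/20666; 1199/20666 12917/41332; -966/10333 -8895/41332]
x' = x̄ + K·y = [-35109/20666, 100755/41332, 26151/41332]
P' = (I − K·H)·P̄ = [158294/10333 -155778/10333 -75318/10333; -155778/10333 633631/41332 296241/41332; -75318/10333 296241/41332 163395/41332]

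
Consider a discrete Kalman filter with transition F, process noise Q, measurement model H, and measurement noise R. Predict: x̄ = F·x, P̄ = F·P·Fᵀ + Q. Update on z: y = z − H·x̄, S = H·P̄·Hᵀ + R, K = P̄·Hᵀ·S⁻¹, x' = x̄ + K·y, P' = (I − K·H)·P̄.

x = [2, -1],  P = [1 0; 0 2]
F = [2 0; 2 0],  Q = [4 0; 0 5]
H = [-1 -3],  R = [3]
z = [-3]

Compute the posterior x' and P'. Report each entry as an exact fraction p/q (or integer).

x̄ = F·x = [4, 4]
P̄ = F·P·Fᵀ + Q = [8 4; 4 9]
y = z − H·x̄ = [13]
S = H·P̄·Hᵀ + R = [116]
K = P̄·Hᵀ·S⁻¹ = [-5/29; -31/116]
x' = x̄ + K·y = [51/29, 61/116]
P' = (I − K·H)·P̄ = [132/29 -39/29; -39/29 83/116]

x' = [51/29, 61/116]
P' = [132/29 -39/29; -39/29 83/116]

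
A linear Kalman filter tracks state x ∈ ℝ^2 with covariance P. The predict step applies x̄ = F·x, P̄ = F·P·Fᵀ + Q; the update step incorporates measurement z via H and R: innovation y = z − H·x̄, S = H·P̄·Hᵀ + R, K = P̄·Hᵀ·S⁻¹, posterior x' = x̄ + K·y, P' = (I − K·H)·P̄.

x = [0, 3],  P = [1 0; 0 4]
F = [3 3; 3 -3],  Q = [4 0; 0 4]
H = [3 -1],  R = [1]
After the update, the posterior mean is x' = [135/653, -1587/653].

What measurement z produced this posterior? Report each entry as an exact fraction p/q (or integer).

x̄ = F·x = [9, -9]
P̄ = F·P·Fᵀ + Q = [49 -27; -27 49]
S = H·P̄·Hᵀ + R = [653]
K = P̄·Hᵀ·S⁻¹ = [174/653; -130/653]
x' − x̄ = [-5742/653, 4290/653] = K·y
y = (KᵀK)⁻¹·Kᵀ·(x' − x̄) = [-33]
z = y + H·x̄ = [-33] + [36] = [3]

z = [3]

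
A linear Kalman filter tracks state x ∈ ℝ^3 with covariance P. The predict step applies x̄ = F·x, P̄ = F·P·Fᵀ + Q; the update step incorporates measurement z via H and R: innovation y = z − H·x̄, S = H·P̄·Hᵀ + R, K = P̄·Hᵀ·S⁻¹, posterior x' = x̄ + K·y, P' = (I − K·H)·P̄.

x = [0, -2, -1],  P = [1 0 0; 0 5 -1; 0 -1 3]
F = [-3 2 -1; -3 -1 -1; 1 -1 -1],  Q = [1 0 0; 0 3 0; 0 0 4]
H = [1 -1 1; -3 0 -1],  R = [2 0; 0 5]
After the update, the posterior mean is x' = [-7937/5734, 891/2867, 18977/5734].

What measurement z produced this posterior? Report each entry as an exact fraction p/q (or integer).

x̄ = F·x = [-3, 3, 3]
P̄ = F·P·Fᵀ + Q = [37 3 -9; 3 18 3; -9 3 11]
S = H·P̄·Hᵀ + R = [38 -74; -74 295]
K = P̄·Hᵀ·S⁻¹ = [-173/5734 -1013/2867; -2214/2867 -672/2867; 889/5734 267/2867]
x' − x̄ = [9265/5734, -7710/2867, 1775/5734] = K·y
y = (KᵀK)⁻¹·Kᵀ·(x' − x̄) = [5, -5]
z = y + H·x̄ = [5, -5] + [-3, 6] = [2, 1]

z = [2, 1]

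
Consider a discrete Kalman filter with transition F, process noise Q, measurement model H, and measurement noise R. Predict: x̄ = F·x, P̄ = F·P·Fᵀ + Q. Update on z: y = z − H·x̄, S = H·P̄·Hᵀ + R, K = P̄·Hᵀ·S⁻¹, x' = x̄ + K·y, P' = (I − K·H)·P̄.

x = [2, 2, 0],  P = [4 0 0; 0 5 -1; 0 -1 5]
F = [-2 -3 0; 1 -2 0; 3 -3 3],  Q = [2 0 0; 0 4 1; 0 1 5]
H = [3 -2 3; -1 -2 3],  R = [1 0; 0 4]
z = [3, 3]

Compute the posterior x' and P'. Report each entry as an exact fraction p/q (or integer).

x̄ = F·x = [-10, -2, 0]
P̄ = F·P·Fᵀ + Q = [63 22 30; 22 28 49; 30 49 149]
y = z − H·x̄ = [29, -11]
S = H·P̄·Hᵀ + R = [1709 768; 768 840]
K = P̄·Hᵀ·S⁻¹ = [8769/35239 -209533/845736; 3287/35239 -885/281912; 5157/35239 208019/845736]
x' = x̄ + K·y = [-49273/845736, 208495/281912, 1301063/845736]
P' = (I − K·H)·P̄ = [262147/845736 7459/281912 -177077/845736; 7459/281912 3826129/281912 2552059/281912; -177077/845736 2552059/281912 5322451/845736]

x' = [-49273/845736, 208495/281912, 1301063/845736]
P' = [262147/845736 7459/281912 -177077/845736; 7459/281912 3826129/281912 2552059/281912; -177077/845736 2552059/281912 5322451/845736]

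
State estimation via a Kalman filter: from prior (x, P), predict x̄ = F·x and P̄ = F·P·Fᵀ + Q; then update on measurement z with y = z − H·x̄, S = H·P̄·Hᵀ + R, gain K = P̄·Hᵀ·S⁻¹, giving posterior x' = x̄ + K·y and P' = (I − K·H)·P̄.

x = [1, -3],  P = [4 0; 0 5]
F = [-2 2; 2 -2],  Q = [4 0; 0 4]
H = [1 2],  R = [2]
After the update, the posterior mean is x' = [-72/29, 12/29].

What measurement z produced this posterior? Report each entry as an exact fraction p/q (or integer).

z = [-2]

x̄ = F·x = [-8, 8]
P̄ = F·P·Fᵀ + Q = [40 -36; -36 40]
S = H·P̄·Hᵀ + R = [58]
K = P̄·Hᵀ·S⁻¹ = [-16/29; 22/29]
x' − x̄ = [160/29, -220/29] = K·y
y = (KᵀK)⁻¹·Kᵀ·(x' − x̄) = [-10]
z = y + H·x̄ = [-10] + [8] = [-2]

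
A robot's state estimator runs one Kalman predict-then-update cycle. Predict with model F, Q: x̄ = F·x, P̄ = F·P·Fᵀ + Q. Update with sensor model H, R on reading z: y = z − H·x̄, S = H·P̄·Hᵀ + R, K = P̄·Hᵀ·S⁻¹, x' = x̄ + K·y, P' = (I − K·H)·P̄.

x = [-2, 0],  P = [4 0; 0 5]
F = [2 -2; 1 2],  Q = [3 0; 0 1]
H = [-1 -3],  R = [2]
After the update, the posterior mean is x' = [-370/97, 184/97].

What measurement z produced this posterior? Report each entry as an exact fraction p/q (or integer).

z = [-2]

x̄ = F·x = [-4, -2]
P̄ = F·P·Fᵀ + Q = [39 -12; -12 25]
S = H·P̄·Hᵀ + R = [194]
K = P̄·Hᵀ·S⁻¹ = [-3/194; -63/194]
x' − x̄ = [18/97, 378/97] = K·y
y = (KᵀK)⁻¹·Kᵀ·(x' − x̄) = [-12]
z = y + H·x̄ = [-12] + [10] = [-2]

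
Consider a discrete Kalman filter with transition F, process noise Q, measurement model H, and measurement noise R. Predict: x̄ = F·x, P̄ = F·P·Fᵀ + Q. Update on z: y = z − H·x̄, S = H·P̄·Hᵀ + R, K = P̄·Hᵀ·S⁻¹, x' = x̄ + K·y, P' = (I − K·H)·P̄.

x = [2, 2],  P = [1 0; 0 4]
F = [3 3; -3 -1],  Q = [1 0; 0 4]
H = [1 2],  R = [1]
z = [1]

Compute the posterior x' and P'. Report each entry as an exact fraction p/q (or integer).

x̄ = F·x = [12, -8]
P̄ = F·P·Fᵀ + Q = [46 -21; -21 17]
y = z − H·x̄ = [5]
S = H·P̄·Hᵀ + R = [31]
K = P̄·Hᵀ·S⁻¹ = [4/31; 13/31]
x' = x̄ + K·y = [392/31, -183/31]
P' = (I − K·H)·P̄ = [1410/31 -703/31; -703/31 358/31]

x' = [392/31, -183/31]
P' = [1410/31 -703/31; -703/31 358/31]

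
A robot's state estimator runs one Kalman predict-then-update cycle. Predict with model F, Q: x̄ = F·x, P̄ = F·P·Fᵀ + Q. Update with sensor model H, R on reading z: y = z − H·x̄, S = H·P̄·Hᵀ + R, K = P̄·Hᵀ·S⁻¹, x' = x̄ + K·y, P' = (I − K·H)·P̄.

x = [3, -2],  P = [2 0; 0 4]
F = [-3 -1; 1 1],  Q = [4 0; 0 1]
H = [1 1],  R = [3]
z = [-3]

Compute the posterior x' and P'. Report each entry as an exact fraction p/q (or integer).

x̄ = F·x = [-7, 1]
P̄ = F·P·Fᵀ + Q = [26 -10; -10 7]
y = z − H·x̄ = [3]
S = H·P̄·Hᵀ + R = [16]
K = P̄·Hᵀ·S⁻¹ = [1; -3/16]
x' = x̄ + K·y = [-4, 7/16]
P' = (I − K·H)·P̄ = [10 -7; -7 103/16]

x' = [-4, 7/16]
P' = [10 -7; -7 103/16]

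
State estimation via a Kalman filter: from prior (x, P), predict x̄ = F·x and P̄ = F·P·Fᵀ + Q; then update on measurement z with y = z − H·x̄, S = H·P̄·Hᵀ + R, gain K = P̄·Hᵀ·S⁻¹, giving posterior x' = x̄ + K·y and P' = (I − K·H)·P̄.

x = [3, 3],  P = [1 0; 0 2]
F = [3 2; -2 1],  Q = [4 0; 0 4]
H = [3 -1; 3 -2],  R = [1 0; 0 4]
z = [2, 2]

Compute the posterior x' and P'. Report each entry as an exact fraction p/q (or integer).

x' = [836/985, 61/197]
P' = [1732/2955 740/591; 740/591 1862/591]

x̄ = F·x = [15, -3]
P̄ = F·P·Fᵀ + Q = [21 -2; -2 10]
y = z − H·x̄ = [-46, -49]
S = H·P̄·Hᵀ + R = [212 227; 227 257]
K = P̄·Hᵀ·S⁻¹ = [1496/2955 -551/2955; 358/591 -376/591]
x' = x̄ + K·y = [836/985, 61/197]
P' = (I − K·H)·P̄ = [1732/2955 740/591; 740/591 1862/591]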